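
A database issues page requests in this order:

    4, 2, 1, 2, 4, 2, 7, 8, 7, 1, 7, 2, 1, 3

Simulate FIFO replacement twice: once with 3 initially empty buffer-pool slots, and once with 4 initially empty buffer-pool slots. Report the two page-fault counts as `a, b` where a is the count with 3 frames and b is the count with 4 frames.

8, 6

3 frames: F F F . . . F F . . . F F F → 8 faults.
4 frames: F F F . . . F F . . . . . F → 6 faults.
6 < 8: adding a frame reduced faults, as is typical.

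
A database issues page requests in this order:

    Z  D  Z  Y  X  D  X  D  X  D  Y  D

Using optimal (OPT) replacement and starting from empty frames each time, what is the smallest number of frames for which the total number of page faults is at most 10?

f=1: 12 faults
f=2: 5 faults
f=3: 4 faults
f=4: 4 faults
Smallest f with faults ≤ 10 is 2.

2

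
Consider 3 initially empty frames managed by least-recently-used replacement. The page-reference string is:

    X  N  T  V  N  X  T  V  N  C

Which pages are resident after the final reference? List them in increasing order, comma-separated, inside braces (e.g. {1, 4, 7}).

{C, N, V}

X: miss, frames (X)
N: miss, frames (X N)
T: miss, frames (X N T)
V: miss, evict X, frames (N T V)
N: hit
X: miss, evict T, frames (V N X)
T: miss, evict V, frames (N X T)
V: miss, evict N, frames (X T V)
N: miss, evict X, frames (T V N)
C: miss, evict T, frames (V N C)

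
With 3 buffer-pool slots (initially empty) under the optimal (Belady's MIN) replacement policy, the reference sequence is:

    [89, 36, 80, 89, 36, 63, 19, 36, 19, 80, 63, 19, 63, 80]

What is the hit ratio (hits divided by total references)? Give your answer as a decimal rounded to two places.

0.57

89: miss, frames (89)
36: miss, frames (89 36)
80: miss, frames (89 36 80)
89: hit
36: hit
63: miss, evict 89, frames (36 80 63)
19: miss, evict 63, frames (36 80 19)
36: hit
19: hit
80: hit
63: miss, evict 36, frames (80 19 63)
19: hit
63: hit
80: hit
Hits: 8 of 14 references → 8/14 = 0.5714.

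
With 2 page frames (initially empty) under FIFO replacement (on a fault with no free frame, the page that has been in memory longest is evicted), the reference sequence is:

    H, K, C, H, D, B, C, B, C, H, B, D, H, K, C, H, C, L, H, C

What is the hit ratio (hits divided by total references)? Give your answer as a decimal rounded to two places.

0.20

H → miss, frames (H)
K → miss, frames (H K)
C → miss, evict H, frames (K C)
H → miss, evict K, frames (C H)
D → miss, evict C, frames (H D)
B → miss, evict H, frames (D B)
C → miss, evict D, frames (B C)
B → hit
C → hit
H → miss, evict B, frames (C H)
B → miss, evict C, frames (H B)
D → miss, evict H, frames (B D)
H → miss, evict B, frames (D H)
K → miss, evict D, frames (H K)
C → miss, evict H, frames (K C)
H → miss, evict K, frames (C H)
C → hit
L → miss, evict C, frames (H L)
H → hit
C → miss, evict H, frames (L C)
Hits: 4 of 20 references → 4/20 = 0.2000.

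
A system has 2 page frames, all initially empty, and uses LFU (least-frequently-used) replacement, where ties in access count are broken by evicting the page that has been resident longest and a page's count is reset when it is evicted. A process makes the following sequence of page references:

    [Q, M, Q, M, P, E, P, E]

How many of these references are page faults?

Q: miss, frames [Q]
M: miss, frames [Q, M]
Q: hit
M: hit
P: miss, evict Q, frames [M, P]
E: miss, evict P, frames [M, E]
P: miss, evict E, frames [M, P]
E: miss, evict P, frames [M, E]
Page faults: 6.

6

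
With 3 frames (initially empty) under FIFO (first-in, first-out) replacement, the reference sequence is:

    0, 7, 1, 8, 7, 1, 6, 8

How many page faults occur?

0 → miss, frames (0)
7 → miss, frames (0 7)
1 → miss, frames (0 7 1)
8 → miss, evict 0, frames (7 1 8)
7 → hit
1 → hit
6 → miss, evict 7, frames (1 8 6)
8 → hit
Page faults: 5.

5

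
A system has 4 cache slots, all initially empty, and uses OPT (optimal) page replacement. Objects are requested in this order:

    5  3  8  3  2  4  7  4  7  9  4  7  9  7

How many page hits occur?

7

5 -> miss, frames (5)
3 -> miss, frames (5 3)
8 -> miss, frames (5 3 8)
3 -> hit
2 -> miss, frames (5 3 8 2)
4 -> miss, evict 2, frames (5 3 8 4)
7 -> miss, evict 8, frames (5 3 4 7)
4 -> hit
7 -> hit
9 -> miss, evict 3, frames (5 4 7 9)
4 -> hit
7 -> hit
9 -> hit
7 -> hit
Hits: 7.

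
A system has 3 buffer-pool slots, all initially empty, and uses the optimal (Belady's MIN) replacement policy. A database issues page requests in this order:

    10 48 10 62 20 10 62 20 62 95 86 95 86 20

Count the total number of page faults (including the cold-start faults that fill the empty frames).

6

10: miss, frames [10]
48: miss, frames [10, 48]
10: hit
62: miss, frames [10, 48, 62]
20: miss, evict 48, frames [10, 62, 20]
10: hit
62: hit
20: hit
62: hit
95: miss, evict 62, frames [10, 20, 95]
86: miss, evict 10, frames [20, 95, 86]
95: hit
86: hit
20: hit
Page faults: 6.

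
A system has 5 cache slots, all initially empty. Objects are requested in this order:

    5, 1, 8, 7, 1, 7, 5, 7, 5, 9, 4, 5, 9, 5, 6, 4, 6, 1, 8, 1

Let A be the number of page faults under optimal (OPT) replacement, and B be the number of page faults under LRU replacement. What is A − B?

-2

Under OPT: F F F F . . . . . F F . . . F . . . . . → 7 faults.
Under LRU: F F F F . . . . . F F . . . F . . F F . → 9 faults.
A − B = 7 − 9 = -2.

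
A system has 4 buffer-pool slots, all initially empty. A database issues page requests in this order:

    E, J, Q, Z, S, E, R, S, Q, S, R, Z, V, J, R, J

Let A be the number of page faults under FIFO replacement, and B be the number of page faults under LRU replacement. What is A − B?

1

Under FIFO: F F F F F F F . F . . F F F F . → 12 faults.
Under LRU: F F F F F F F . F . . F F F . . → 11 faults.
A − B = 12 − 11 = 1.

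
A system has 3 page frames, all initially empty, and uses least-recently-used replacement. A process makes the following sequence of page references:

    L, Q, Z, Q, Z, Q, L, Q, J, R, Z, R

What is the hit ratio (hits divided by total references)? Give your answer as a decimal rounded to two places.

L: fault, frames [L]
Q: fault, frames [L, Q]
Z: fault, frames [L, Q, Z]
Q: hit
Z: hit
Q: hit
L: hit
Q: hit
J: fault, evict Z, frames [L, Q, J]
R: fault, evict L, frames [Q, J, R]
Z: fault, evict Q, frames [J, R, Z]
R: hit
Hits: 6 of 12 references → 6/12 = 0.5000.

0.50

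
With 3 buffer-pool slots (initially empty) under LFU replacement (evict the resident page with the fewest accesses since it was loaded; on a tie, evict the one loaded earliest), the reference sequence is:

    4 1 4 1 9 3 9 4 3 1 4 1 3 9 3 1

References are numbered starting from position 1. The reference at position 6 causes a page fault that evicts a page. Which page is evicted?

9

pos 1: 4 -> fault, frames {4}
pos 2: 1 -> fault, frames {4,1}
pos 3: 4 -> hit
pos 4: 1 -> hit
pos 5: 9 -> fault, frames {4,1,9}
pos 6: 3 -> fault, evict 9, frames {4,1,3}
At position 6, page 9 is evicted.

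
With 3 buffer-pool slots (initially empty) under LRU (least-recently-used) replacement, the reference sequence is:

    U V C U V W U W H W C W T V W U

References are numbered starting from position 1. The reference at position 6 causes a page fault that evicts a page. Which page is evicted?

C

pos 1: U -> fault, frames (U)
pos 2: V -> fault, frames (U V)
pos 3: C -> fault, frames (U V C)
pos 4: U -> hit
pos 5: V -> hit
pos 6: W -> fault, evict C, frames (U V W)
At position 6, page C is evicted.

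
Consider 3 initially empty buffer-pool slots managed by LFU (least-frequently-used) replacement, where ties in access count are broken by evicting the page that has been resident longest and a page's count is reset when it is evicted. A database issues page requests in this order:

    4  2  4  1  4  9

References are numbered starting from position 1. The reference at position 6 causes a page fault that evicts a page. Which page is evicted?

pos 1: 4 -> fault, frames (4)
pos 2: 2 -> fault, frames (4 2)
pos 3: 4 -> hit
pos 4: 1 -> fault, frames (4 2 1)
pos 5: 4 -> hit
pos 6: 9 -> fault, evict 2, frames (4 1 9)
At position 6, page 2 is evicted.

2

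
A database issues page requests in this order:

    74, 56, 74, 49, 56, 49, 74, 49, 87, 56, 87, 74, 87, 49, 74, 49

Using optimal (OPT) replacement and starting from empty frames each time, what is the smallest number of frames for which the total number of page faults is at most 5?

f=1: 16 faults
f=2: 8 faults
f=3: 5 faults
f=4: 4 faults
Smallest f with faults ≤ 5 is 3.

3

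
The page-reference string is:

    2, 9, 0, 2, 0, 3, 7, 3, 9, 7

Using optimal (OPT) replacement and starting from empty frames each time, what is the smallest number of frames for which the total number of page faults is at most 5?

3

f=1: 10 faults
f=2: 6 faults
f=3: 5 faults
f=4: 5 faults
f=5: 5 faults
Smallest f with faults ≤ 5 is 3.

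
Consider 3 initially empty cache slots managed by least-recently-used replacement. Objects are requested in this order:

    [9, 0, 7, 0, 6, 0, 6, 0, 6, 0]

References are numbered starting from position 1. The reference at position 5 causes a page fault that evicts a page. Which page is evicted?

pos 1: 9 -> fault, frames [9]
pos 2: 0 -> fault, frames [9, 0]
pos 3: 7 -> fault, frames [9, 0, 7]
pos 4: 0 -> hit
pos 5: 6 -> fault, evict 9, frames [7, 0, 6]
At position 5, page 9 is evicted.

9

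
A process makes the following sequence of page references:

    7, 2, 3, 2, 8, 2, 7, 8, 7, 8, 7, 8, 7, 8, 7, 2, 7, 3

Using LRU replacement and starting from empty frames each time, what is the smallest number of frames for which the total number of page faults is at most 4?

f=1: 18 faults
f=2: 8 faults
f=3: 6 faults
f=4: 4 faults
Smallest f with faults ≤ 4 is 4.

4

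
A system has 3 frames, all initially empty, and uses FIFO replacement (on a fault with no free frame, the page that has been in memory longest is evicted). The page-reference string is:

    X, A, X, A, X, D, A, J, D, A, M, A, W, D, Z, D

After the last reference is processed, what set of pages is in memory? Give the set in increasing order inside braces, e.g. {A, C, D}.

{D, W, Z}

X → miss, frames {X}
A → miss, frames {X,A}
X → hit
A → hit
X → hit
D → miss, frames {X,A,D}
A → hit
J → miss, evict X, frames {A,D,J}
D → hit
A → hit
M → miss, evict A, frames {D,J,M}
A → miss, evict D, frames {J,M,A}
W → miss, evict J, frames {M,A,W}
D → miss, evict M, frames {A,W,D}
Z → miss, evict A, frames {W,D,Z}
D → hit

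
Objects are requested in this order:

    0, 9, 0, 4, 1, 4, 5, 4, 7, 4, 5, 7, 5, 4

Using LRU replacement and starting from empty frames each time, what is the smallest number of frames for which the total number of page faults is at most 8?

f=1: 14 faults
f=2: 9 faults
f=3: 6 faults
f=4: 6 faults
f=5: 6 faults
f=6: 6 faults
Smallest f with faults ≤ 8 is 3.

3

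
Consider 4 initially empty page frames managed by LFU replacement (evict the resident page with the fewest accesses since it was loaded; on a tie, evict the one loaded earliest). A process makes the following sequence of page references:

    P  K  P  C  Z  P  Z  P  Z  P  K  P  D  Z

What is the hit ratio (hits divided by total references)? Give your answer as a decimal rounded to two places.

0.64

P: fault, frames {P}
K: fault, frames {P,K}
P: hit
C: fault, frames {P,K,C}
Z: fault, frames {P,K,C,Z}
P: hit
Z: hit
P: hit
Z: hit
P: hit
K: hit
P: hit
D: fault, evict C, frames {P,K,Z,D}
Z: hit
Hits: 9 of 14 references → 9/14 = 0.6429.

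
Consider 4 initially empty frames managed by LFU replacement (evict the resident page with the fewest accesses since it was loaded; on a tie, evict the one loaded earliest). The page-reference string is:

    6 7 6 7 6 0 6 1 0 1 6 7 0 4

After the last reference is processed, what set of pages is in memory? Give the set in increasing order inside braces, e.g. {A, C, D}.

6 -> miss, frames [6]
7 -> miss, frames [6, 7]
6 -> hit
7 -> hit
6 -> hit
0 -> miss, frames [6, 7, 0]
6 -> hit
1 -> miss, frames [6, 7, 0, 1]
0 -> hit
1 -> hit
6 -> hit
7 -> hit
0 -> hit
4 -> miss, evict 1, frames [6, 7, 0, 4]

{0, 4, 6, 7}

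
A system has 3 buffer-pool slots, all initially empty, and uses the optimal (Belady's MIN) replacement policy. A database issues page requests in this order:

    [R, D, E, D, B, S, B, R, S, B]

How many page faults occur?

5

R: miss, frames {R}
D: miss, frames {R,D}
E: miss, frames {R,D,E}
D: hit
B: miss, evict E, frames {R,D,B}
S: miss, evict D, frames {R,B,S}
B: hit
R: hit
S: hit
B: hit
Page faults: 5.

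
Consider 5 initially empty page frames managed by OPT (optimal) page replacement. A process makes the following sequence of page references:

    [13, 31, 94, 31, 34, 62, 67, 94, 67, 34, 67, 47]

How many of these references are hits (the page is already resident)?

13 -> fault, frames (13)
31 -> fault, frames (13 31)
94 -> fault, frames (13 31 94)
31 -> hit
34 -> fault, frames (13 31 94 34)
62 -> fault, frames (13 31 94 34 62)
67 -> fault, evict 62, frames (13 31 94 34 67)
94 -> hit
67 -> hit
34 -> hit
67 -> hit
47 -> fault, evict 67, frames (13 31 94 34 47)
Hits: 5.

5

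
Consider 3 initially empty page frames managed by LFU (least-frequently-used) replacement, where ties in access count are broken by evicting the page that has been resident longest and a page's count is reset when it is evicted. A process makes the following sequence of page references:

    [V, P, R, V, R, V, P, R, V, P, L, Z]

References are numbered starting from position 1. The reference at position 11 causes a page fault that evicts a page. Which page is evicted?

P

pos 1: V -> fault, frames [V]
pos 2: P -> fault, frames [V, P]
pos 3: R -> fault, frames [V, P, R]
pos 4: V -> hit
pos 5: R -> hit
pos 6: V -> hit
pos 7: P -> hit
pos 8: R -> hit
pos 9: V -> hit
pos 10: P -> hit
pos 11: L -> fault, evict P, frames [V, R, L]
At position 11, page P is evicted.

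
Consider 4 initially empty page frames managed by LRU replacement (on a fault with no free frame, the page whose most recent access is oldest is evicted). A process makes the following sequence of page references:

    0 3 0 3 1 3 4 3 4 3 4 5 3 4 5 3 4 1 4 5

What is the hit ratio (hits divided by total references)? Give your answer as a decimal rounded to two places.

0.75

0 → fault, frames {0}
3 → fault, frames {0,3}
0 → hit
3 → hit
1 → fault, frames {0,3,1}
3 → hit
4 → fault, frames {0,1,3,4}
3 → hit
4 → hit
3 → hit
4 → hit
5 → fault, evict 0, frames {1,3,4,5}
3 → hit
4 → hit
5 → hit
3 → hit
4 → hit
1 → hit
4 → hit
5 → hit
Hits: 15 of 20 references → 15/20 = 0.7500.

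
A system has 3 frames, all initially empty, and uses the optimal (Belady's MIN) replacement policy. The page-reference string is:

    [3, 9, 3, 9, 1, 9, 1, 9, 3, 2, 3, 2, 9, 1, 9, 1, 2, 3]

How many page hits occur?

12

3 → fault, frames {3}
9 → fault, frames {3,9}
3 → hit
9 → hit
1 → fault, frames {3,9,1}
9 → hit
1 → hit
9 → hit
3 → hit
2 → fault, evict 1, frames {3,9,2}
3 → hit
2 → hit
9 → hit
1 → fault, evict 3, frames {9,2,1}
9 → hit
1 → hit
2 → hit
3 → fault, evict 1, frames {9,2,3}
Hits: 12.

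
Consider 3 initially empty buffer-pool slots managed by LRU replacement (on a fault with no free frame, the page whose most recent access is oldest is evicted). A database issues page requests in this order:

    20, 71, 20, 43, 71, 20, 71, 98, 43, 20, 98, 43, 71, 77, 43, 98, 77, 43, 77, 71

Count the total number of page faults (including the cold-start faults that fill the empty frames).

20 → fault, frames {20}
71 → fault, frames {20,71}
20 → hit
43 → fault, frames {71,20,43}
71 → hit
20 → hit
71 → hit
98 → fault, evict 43, frames {20,71,98}
43 → fault, evict 20, frames {71,98,43}
20 → fault, evict 71, frames {98,43,20}
98 → hit
43 → hit
71 → fault, evict 20, frames {98,43,71}
77 → fault, evict 98, frames {43,71,77}
43 → hit
98 → fault, evict 71, frames {77,43,98}
77 → hit
43 → hit
77 → hit
71 → fault, evict 98, frames {43,77,71}
Page faults: 10.

10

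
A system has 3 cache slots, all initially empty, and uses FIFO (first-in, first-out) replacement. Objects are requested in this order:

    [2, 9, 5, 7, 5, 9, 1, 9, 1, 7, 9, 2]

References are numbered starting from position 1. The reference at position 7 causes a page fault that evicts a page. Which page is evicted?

9

pos 1: 2 -> miss, frames [2]
pos 2: 9 -> miss, frames [2, 9]
pos 3: 5 -> miss, frames [2, 9, 5]
pos 4: 7 -> miss, evict 2, frames [9, 5, 7]
pos 5: 5 -> hit
pos 6: 9 -> hit
pos 7: 1 -> miss, evict 9, frames [5, 7, 1]
At position 7, page 9 is evicted.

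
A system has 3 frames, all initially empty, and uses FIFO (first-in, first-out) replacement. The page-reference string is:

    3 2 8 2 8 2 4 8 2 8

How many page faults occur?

4

3: fault, frames [3]
2: fault, frames [3, 2]
8: fault, frames [3, 2, 8]
2: hit
8: hit
2: hit
4: fault, evict 3, frames [2, 8, 4]
8: hit
2: hit
8: hit
Page faults: 4.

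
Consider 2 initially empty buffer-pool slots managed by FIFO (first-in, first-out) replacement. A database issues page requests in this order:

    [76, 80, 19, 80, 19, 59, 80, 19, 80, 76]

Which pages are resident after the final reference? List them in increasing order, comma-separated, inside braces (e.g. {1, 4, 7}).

{19, 76}

76 → miss, frames {76}
80 → miss, frames {76,80}
19 → miss, evict 76, frames {80,19}
80 → hit
19 → hit
59 → miss, evict 80, frames {19,59}
80 → miss, evict 19, frames {59,80}
19 → miss, evict 59, frames {80,19}
80 → hit
76 → miss, evict 80, frames {19,76}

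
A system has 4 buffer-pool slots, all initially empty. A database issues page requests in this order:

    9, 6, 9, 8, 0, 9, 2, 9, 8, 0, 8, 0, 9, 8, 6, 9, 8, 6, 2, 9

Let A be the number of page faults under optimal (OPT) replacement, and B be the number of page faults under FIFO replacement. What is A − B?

-2

Under OPT: F F . F F . F . . . . . . . F . . . . . → 6 faults.
Under FIFO: F F . F F . F F . . . . . . F . F . . . → 8 faults.
A − B = 6 − 8 = -2.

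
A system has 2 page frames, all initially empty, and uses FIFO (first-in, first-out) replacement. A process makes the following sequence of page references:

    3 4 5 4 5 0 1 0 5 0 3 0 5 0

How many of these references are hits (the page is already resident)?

4

3 → fault, frames {3}
4 → fault, frames {3,4}
5 → fault, evict 3, frames {4,5}
4 → hit
5 → hit
0 → fault, evict 4, frames {5,0}
1 → fault, evict 5, frames {0,1}
0 → hit
5 → fault, evict 0, frames {1,5}
0 → fault, evict 1, frames {5,0}
3 → fault, evict 5, frames {0,3}
0 → hit
5 → fault, evict 0, frames {3,5}
0 → fault, evict 3, frames {5,0}
Hits: 4.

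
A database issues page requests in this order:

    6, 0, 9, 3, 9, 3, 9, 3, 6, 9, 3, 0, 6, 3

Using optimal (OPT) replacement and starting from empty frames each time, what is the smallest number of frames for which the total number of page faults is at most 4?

f=1: 14 faults
f=2: 8 faults
f=3: 5 faults
f=4: 4 faults
Smallest f with faults ≤ 4 is 4.

4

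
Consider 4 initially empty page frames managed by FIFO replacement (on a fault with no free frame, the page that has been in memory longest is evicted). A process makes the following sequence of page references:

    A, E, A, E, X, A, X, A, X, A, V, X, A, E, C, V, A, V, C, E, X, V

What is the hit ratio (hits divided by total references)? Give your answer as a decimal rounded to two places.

A -> miss, frames [A]
E -> miss, frames [A, E]
A -> hit
E -> hit
X -> miss, frames [A, E, X]
A -> hit
X -> hit
A -> hit
X -> hit
A -> hit
V -> miss, frames [A, E, X, V]
X -> hit
A -> hit
E -> hit
C -> miss, evict A, frames [E, X, V, C]
V -> hit
A -> miss, evict E, frames [X, V, C, A]
V -> hit
C -> hit
E -> miss, evict X, frames [V, C, A, E]
X -> miss, evict V, frames [C, A, E, X]
V -> miss, evict C, frames [A, E, X, V]
Hits: 13 of 22 references → 13/22 = 0.5909.

0.59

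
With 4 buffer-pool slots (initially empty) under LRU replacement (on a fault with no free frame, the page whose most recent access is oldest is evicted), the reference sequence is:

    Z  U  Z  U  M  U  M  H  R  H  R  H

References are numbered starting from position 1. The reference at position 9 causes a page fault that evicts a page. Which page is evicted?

Z

pos 1: Z: miss, frames (Z)
pos 2: U: miss, frames (Z U)
pos 3: Z: hit
pos 4: U: hit
pos 5: M: miss, frames (Z U M)
pos 6: U: hit
pos 7: M: hit
pos 8: H: miss, frames (Z U M H)
pos 9: R: miss, evict Z, frames (U M H R)
At position 9, page Z is evicted.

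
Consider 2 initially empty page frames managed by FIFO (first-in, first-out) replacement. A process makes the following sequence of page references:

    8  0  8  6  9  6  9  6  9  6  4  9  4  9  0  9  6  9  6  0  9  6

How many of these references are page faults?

8 -> fault, frames (8)
0 -> fault, frames (8 0)
8 -> hit
6 -> fault, evict 8, frames (0 6)
9 -> fault, evict 0, frames (6 9)
6 -> hit
9 -> hit
6 -> hit
9 -> hit
6 -> hit
4 -> fault, evict 6, frames (9 4)
9 -> hit
4 -> hit
9 -> hit
0 -> fault, evict 9, frames (4 0)
9 -> fault, evict 4, frames (0 9)
6 -> fault, evict 0, frames (9 6)
9 -> hit
6 -> hit
0 -> fault, evict 9, frames (6 0)
9 -> fault, evict 6, frames (0 9)
6 -> fault, evict 0, frames (9 6)
Page faults: 11.

11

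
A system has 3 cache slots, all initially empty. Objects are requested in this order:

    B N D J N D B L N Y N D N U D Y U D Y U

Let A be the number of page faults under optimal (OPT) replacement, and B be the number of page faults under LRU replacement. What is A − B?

-3

Under OPT: F F F F . . F F . F . . . F . . . . . . → 8 faults.
Under LRU: F F F F . . F F F F . F . F . F . . . . → 11 faults.
A − B = 8 − 11 = -3.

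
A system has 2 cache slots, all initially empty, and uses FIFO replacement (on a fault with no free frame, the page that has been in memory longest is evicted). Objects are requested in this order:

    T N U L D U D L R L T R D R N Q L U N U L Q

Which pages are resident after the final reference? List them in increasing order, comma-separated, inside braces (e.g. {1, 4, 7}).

{L, Q}

T -> fault, frames (T)
N -> fault, frames (T N)
U -> fault, evict T, frames (N U)
L -> fault, evict N, frames (U L)
D -> fault, evict U, frames (L D)
U -> fault, evict L, frames (D U)
D -> hit
L -> fault, evict D, frames (U L)
R -> fault, evict U, frames (L R)
L -> hit
T -> fault, evict L, frames (R T)
R -> hit
D -> fault, evict R, frames (T D)
R -> fault, evict T, frames (D R)
N -> fault, evict D, frames (R N)
Q -> fault, evict R, frames (N Q)
L -> fault, evict N, frames (Q L)
U -> fault, evict Q, frames (L U)
N -> fault, evict L, frames (U N)
U -> hit
L -> fault, evict U, frames (N L)
Q -> fault, evict N, frames (L Q)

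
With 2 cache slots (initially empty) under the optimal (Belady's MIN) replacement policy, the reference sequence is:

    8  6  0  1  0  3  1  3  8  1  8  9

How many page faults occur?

7

8 -> fault, frames [8]
6 -> fault, frames [8, 6]
0 -> fault, evict 6, frames [8, 0]
1 -> fault, evict 8, frames [0, 1]
0 -> hit
3 -> fault, evict 0, frames [1, 3]
1 -> hit
3 -> hit
8 -> fault, evict 3, frames [1, 8]
1 -> hit
8 -> hit
9 -> fault, evict 8, frames [1, 9]
Page faults: 7.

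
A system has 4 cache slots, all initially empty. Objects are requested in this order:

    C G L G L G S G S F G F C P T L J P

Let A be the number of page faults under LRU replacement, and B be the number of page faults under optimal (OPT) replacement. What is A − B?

2

Under LRU: F F F . . . F . . F . . F F F F F . → 10 faults.
Under OPT: F F F . . . F . . F . . . F F . F . → 8 faults.
A − B = 10 − 8 = 2.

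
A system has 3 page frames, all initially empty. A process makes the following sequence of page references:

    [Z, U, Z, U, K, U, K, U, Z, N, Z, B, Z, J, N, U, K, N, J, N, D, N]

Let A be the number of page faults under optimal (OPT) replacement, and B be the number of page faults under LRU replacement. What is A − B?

Under OPT: F F . . F . . . . F . F . F . F F . . . F . → 9 faults.
Under LRU: F F . . F . . . . F . F . F F F F . F . F . → 11 faults.
A − B = 9 − 11 = -2.

-2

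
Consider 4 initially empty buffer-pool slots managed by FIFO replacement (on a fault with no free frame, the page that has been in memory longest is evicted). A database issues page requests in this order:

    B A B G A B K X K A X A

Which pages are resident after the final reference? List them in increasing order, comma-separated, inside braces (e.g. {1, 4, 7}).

B → miss, frames {B}
A → miss, frames {B,A}
B → hit
G → miss, frames {B,A,G}
A → hit
B → hit
K → miss, frames {B,A,G,K}
X → miss, evict B, frames {A,G,K,X}
K → hit
A → hit
X → hit
A → hit

{A, G, K, X}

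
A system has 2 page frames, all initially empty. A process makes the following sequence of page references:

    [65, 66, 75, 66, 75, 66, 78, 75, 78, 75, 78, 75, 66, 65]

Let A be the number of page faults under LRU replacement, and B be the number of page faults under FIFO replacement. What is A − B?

Under LRU: F F F . . . F F . . . . F F → 7 faults.
Under FIFO: F F F . . . F . . . . . F F → 6 faults.
A − B = 7 − 6 = 1.

1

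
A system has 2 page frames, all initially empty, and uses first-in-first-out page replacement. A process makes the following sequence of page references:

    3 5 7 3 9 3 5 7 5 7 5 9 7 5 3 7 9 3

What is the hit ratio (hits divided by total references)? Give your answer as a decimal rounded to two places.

0.28

3 -> fault, frames (3)
5 -> fault, frames (3 5)
7 -> fault, evict 3, frames (5 7)
3 -> fault, evict 5, frames (7 3)
9 -> fault, evict 7, frames (3 9)
3 -> hit
5 -> fault, evict 3, frames (9 5)
7 -> fault, evict 9, frames (5 7)
5 -> hit
7 -> hit
5 -> hit
9 -> fault, evict 5, frames (7 9)
7 -> hit
5 -> fault, evict 7, frames (9 5)
3 -> fault, evict 9, frames (5 3)
7 -> fault, evict 5, frames (3 7)
9 -> fault, evict 3, frames (7 9)
3 -> fault, evict 7, frames (9 3)
Hits: 5 of 18 references → 5/18 = 0.2778.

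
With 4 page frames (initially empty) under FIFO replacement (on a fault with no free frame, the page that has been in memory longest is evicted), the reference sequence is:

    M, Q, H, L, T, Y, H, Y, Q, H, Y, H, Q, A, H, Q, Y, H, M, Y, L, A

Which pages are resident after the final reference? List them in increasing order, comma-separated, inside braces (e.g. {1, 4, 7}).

M: fault, frames [M]
Q: fault, frames [M, Q]
H: fault, frames [M, Q, H]
L: fault, frames [M, Q, H, L]
T: fault, evict M, frames [Q, H, L, T]
Y: fault, evict Q, frames [H, L, T, Y]
H: hit
Y: hit
Q: fault, evict H, frames [L, T, Y, Q]
H: fault, evict L, frames [T, Y, Q, H]
Y: hit
H: hit
Q: hit
A: fault, evict T, frames [Y, Q, H, A]
H: hit
Q: hit
Y: hit
H: hit
M: fault, evict Y, frames [Q, H, A, M]
Y: fault, evict Q, frames [H, A, M, Y]
L: fault, evict H, frames [A, M, Y, L]
A: hit

{A, L, M, Y}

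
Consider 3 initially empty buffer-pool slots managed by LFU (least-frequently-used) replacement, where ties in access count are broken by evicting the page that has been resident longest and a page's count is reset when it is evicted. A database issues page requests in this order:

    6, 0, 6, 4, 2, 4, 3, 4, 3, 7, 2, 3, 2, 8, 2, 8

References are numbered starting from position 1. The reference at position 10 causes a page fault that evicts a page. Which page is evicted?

6

pos 1: 6 -> fault, frames {6}
pos 2: 0 -> fault, frames {6,0}
pos 3: 6 -> hit
pos 4: 4 -> fault, frames {6,0,4}
pos 5: 2 -> fault, evict 0, frames {6,4,2}
pos 6: 4 -> hit
pos 7: 3 -> fault, evict 2, frames {6,4,3}
pos 8: 4 -> hit
pos 9: 3 -> hit
pos 10: 7 -> fault, evict 6, frames {4,3,7}
At position 10, page 6 is evicted.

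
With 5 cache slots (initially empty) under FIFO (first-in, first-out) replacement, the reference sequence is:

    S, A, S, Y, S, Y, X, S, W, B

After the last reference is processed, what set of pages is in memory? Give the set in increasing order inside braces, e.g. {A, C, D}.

S -> miss, frames (S)
A -> miss, frames (S A)
S -> hit
Y -> miss, frames (S A Y)
S -> hit
Y -> hit
X -> miss, frames (S A Y X)
S -> hit
W -> miss, frames (S A Y X W)
B -> miss, evict S, frames (A Y X W B)

{A, B, W, X, Y}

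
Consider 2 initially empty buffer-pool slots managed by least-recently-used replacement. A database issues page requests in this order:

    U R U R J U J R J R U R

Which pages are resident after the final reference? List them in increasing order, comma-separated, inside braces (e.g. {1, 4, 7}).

U -> miss, frames [U]
R -> miss, frames [U, R]
U -> hit
R -> hit
J -> miss, evict U, frames [R, J]
U -> miss, evict R, frames [J, U]
J -> hit
R -> miss, evict U, frames [J, R]
J -> hit
R -> hit
U -> miss, evict J, frames [R, U]
R -> hit

{R, U}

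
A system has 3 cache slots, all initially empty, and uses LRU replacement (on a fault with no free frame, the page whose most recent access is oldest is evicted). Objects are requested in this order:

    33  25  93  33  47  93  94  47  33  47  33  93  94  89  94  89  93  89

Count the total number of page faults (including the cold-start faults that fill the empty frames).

9

33: miss, frames (33)
25: miss, frames (33 25)
93: miss, frames (33 25 93)
33: hit
47: miss, evict 25, frames (93 33 47)
93: hit
94: miss, evict 33, frames (47 93 94)
47: hit
33: miss, evict 93, frames (94 47 33)
47: hit
33: hit
93: miss, evict 94, frames (47 33 93)
94: miss, evict 47, frames (33 93 94)
89: miss, evict 33, frames (93 94 89)
94: hit
89: hit
93: hit
89: hit
Page faults: 9.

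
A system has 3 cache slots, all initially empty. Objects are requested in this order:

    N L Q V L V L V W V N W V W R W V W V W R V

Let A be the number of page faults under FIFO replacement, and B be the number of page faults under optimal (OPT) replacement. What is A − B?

Under FIFO: F F F F . . . . F . F . . . F . F F . . . . → 9 faults.
Under OPT: F F F F . . . . F . . . . . F . . . . . . . → 6 faults.
A − B = 9 − 6 = 3.

3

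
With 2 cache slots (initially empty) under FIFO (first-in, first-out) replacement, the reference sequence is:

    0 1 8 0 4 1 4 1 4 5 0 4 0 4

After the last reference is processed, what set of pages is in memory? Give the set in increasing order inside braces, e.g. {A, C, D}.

0 → miss, frames [0]
1 → miss, frames [0, 1]
8 → miss, evict 0, frames [1, 8]
0 → miss, evict 1, frames [8, 0]
4 → miss, evict 8, frames [0, 4]
1 → miss, evict 0, frames [4, 1]
4 → hit
1 → hit
4 → hit
5 → miss, evict 4, frames [1, 5]
0 → miss, evict 1, frames [5, 0]
4 → miss, evict 5, frames [0, 4]
0 → hit
4 → hit

{0, 4}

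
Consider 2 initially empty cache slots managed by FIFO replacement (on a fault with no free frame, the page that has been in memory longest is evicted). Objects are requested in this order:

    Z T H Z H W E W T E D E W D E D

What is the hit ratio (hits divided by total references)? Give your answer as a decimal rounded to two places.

0.25

Z → miss, frames {Z}
T → miss, frames {Z,T}
H → miss, evict Z, frames {T,H}
Z → miss, evict T, frames {H,Z}
H → hit
W → miss, evict H, frames {Z,W}
E → miss, evict Z, frames {W,E}
W → hit
T → miss, evict W, frames {E,T}
E → hit
D → miss, evict E, frames {T,D}
E → miss, evict T, frames {D,E}
W → miss, evict D, frames {E,W}
D → miss, evict E, frames {W,D}
E → miss, evict W, frames {D,E}
D → hit
Hits: 4 of 16 references → 4/16 = 0.2500.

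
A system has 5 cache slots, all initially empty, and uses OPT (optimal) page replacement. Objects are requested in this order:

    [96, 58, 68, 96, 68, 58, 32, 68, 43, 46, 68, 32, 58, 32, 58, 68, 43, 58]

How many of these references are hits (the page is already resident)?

96 -> miss, frames [96]
58 -> miss, frames [96, 58]
68 -> miss, frames [96, 58, 68]
96 -> hit
68 -> hit
58 -> hit
32 -> miss, frames [96, 58, 68, 32]
68 -> hit
43 -> miss, frames [96, 58, 68, 32, 43]
46 -> miss, evict 96, frames [58, 68, 32, 43, 46]
68 -> hit
32 -> hit
58 -> hit
32 -> hit
58 -> hit
68 -> hit
43 -> hit
58 -> hit
Hits: 12.

12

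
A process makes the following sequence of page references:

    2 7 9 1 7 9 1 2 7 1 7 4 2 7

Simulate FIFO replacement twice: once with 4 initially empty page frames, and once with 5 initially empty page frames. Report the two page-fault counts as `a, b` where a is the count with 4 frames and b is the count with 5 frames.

7, 5

4 frames: F F F F . . . . . . . F F F → 7 faults.
5 frames: F F F F . . . . . . . F . . → 5 faults.
5 < 7: adding a frame reduced faults, as is typical.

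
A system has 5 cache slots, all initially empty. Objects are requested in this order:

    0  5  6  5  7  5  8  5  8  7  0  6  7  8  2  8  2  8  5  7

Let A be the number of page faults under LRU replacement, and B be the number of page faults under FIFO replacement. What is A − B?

1

Under LRU: F F F . F . F . . . . . . . F . . . F . → 7 faults.
Under FIFO: F F F . F . F . . . . . . . F . . . . . → 6 faults.
A − B = 7 − 6 = 1.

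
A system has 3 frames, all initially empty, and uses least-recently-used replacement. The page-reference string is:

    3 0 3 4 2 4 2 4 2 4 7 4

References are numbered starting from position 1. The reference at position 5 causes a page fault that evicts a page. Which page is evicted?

pos 1: 3 → fault, frames {3}
pos 2: 0 → fault, frames {3,0}
pos 3: 3 → hit
pos 4: 4 → fault, frames {0,3,4}
pos 5: 2 → fault, evict 0, frames {3,4,2}
At position 5, page 0 is evicted.

0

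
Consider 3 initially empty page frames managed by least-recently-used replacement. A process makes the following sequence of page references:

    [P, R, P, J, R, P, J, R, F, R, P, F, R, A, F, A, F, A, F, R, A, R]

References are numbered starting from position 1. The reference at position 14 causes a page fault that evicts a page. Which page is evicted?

pos 1: P → fault, frames [P]
pos 2: R → fault, frames [P, R]
pos 3: P → hit
pos 4: J → fault, frames [R, P, J]
pos 5: R → hit
pos 6: P → hit
pos 7: J → hit
pos 8: R → hit
pos 9: F → fault, evict P, frames [J, R, F]
pos 10: R → hit
pos 11: P → fault, evict J, frames [F, R, P]
pos 12: F → hit
pos 13: R → hit
pos 14: A → fault, evict P, frames [F, R, A]
At position 14, page P is evicted.

P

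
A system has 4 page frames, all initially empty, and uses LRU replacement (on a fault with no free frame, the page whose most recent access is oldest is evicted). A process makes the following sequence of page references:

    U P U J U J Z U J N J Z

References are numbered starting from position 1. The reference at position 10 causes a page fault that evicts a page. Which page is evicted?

pos 1: U -> fault, frames (U)
pos 2: P -> fault, frames (U P)
pos 3: U -> hit
pos 4: J -> fault, frames (P U J)
pos 5: U -> hit
pos 6: J -> hit
pos 7: Z -> fault, frames (P U J Z)
pos 8: U -> hit
pos 9: J -> hit
pos 10: N -> fault, evict P, frames (Z U J N)
At position 10, page P is evicted.

P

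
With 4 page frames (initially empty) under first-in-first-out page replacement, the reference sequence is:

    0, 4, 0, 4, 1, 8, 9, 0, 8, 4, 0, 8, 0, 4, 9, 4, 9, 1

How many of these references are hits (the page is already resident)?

0: fault, frames {0}
4: fault, frames {0,4}
0: hit
4: hit
1: fault, frames {0,4,1}
8: fault, frames {0,4,1,8}
9: fault, evict 0, frames {4,1,8,9}
0: fault, evict 4, frames {1,8,9,0}
8: hit
4: fault, evict 1, frames {8,9,0,4}
0: hit
8: hit
0: hit
4: hit
9: hit
4: hit
9: hit
1: fault, evict 8, frames {9,0,4,1}
Hits: 10.

10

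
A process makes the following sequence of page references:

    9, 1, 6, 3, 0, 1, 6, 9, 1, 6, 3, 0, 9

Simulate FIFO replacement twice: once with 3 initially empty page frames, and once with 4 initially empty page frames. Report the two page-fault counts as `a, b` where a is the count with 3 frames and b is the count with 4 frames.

3 frames: F F F F F F F F . . F F . → 10 faults.
4 frames: F F F F F . . F F F F F F → 11 faults.
11 > 10: adding a frame increased faults — Belady's anomaly.

10, 11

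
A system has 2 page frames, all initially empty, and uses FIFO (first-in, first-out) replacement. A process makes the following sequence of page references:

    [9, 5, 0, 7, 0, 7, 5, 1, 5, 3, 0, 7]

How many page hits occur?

9 -> miss, frames (9)
5 -> miss, frames (9 5)
0 -> miss, evict 9, frames (5 0)
7 -> miss, evict 5, frames (0 7)
0 -> hit
7 -> hit
5 -> miss, evict 0, frames (7 5)
1 -> miss, evict 7, frames (5 1)
5 -> hit
3 -> miss, evict 5, frames (1 3)
0 -> miss, evict 1, frames (3 0)
7 -> miss, evict 3, frames (0 7)
Hits: 3.

3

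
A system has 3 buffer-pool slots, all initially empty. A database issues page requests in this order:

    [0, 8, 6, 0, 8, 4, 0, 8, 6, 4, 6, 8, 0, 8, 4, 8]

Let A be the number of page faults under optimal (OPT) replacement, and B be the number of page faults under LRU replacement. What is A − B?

-2

Under OPT: F F F . . F . . F . . . F . . . → 6 faults.
Under LRU: F F F . . F . . F F . . F . F . → 8 faults.
A − B = 6 − 8 = -2.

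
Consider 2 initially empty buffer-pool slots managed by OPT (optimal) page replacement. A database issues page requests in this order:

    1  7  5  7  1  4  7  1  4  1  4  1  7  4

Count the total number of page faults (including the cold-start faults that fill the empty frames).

7

1 -> fault, frames (1)
7 -> fault, frames (1 7)
5 -> fault, evict 1, frames (7 5)
7 -> hit
1 -> fault, evict 5, frames (7 1)
4 -> fault, evict 1, frames (7 4)
7 -> hit
1 -> fault, evict 7, frames (4 1)
4 -> hit
1 -> hit
4 -> hit
1 -> hit
7 -> fault, evict 1, frames (4 7)
4 -> hit
Page faults: 7.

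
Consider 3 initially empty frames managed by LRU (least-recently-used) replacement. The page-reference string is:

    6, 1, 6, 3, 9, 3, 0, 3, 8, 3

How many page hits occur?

4

6: miss, frames [6]
1: miss, frames [6, 1]
6: hit
3: miss, frames [1, 6, 3]
9: miss, evict 1, frames [6, 3, 9]
3: hit
0: miss, evict 6, frames [9, 3, 0]
3: hit
8: miss, evict 9, frames [0, 3, 8]
3: hit
Hits: 4.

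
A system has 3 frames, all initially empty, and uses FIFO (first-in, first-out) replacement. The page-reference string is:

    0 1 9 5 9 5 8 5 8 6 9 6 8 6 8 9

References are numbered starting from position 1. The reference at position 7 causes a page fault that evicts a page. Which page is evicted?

1

pos 1: 0: miss, frames {0}
pos 2: 1: miss, frames {0,1}
pos 3: 9: miss, frames {0,1,9}
pos 4: 5: miss, evict 0, frames {1,9,5}
pos 5: 9: hit
pos 6: 5: hit
pos 7: 8: miss, evict 1, frames {9,5,8}
At position 7, page 1 is evicted.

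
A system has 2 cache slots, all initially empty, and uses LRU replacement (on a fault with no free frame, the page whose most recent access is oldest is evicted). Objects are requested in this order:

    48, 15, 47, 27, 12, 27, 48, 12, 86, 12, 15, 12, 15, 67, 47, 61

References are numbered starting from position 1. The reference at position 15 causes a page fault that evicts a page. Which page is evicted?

15

pos 1: 48 -> miss, frames {48}
pos 2: 15 -> miss, frames {48,15}
pos 3: 47 -> miss, evict 48, frames {15,47}
pos 4: 27 -> miss, evict 15, frames {47,27}
pos 5: 12 -> miss, evict 47, frames {27,12}
pos 6: 27 -> hit
pos 7: 48 -> miss, evict 12, frames {27,48}
pos 8: 12 -> miss, evict 27, frames {48,12}
pos 9: 86 -> miss, evict 48, frames {12,86}
pos 10: 12 -> hit
pos 11: 15 -> miss, evict 86, frames {12,15}
pos 12: 12 -> hit
pos 13: 15 -> hit
pos 14: 67 -> miss, evict 12, frames {15,67}
pos 15: 47 -> miss, evict 15, frames {67,47}
At position 15, page 15 is evicted.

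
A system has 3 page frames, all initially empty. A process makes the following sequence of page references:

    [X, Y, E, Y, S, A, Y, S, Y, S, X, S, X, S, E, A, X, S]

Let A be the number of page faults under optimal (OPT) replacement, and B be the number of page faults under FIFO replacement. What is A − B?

-4

Under OPT: F F F . F F . . . . F . . . F . . F → 8 faults.
Under FIFO: F F F . F F F . . . F F . . F F F F → 12 faults.
A − B = 8 − 12 = -4.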